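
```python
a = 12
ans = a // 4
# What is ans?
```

Trace (tracking ans):
a = 12  # -> a = 12
ans = a // 4  # -> ans = 3

Answer: 3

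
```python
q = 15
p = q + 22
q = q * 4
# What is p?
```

Trace (tracking p):
q = 15  # -> q = 15
p = q + 22  # -> p = 37
q = q * 4  # -> q = 60

Answer: 37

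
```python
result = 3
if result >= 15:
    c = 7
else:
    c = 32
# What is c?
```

Trace (tracking c):
result = 3  # -> result = 3
if result >= 15:  # condition is False
else:
    c = 32  # -> c = 32

Answer: 32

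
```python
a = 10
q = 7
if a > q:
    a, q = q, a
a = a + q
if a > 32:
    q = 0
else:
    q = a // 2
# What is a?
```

Answer: 17

Derivation:
Trace (tracking a):
a = 10  # -> a = 10
q = 7  # -> q = 7
if a > q:  # condition is True
    a, q = (q, a)  # -> a = 7, q = 10
a = a + q  # -> a = 17
if a > 32:  # condition is False
else:
    q = a // 2  # -> q = 8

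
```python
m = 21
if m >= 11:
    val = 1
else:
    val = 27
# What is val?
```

Trace (tracking val):
m = 21  # -> m = 21
if m >= 11:  # condition is True
    val = 1  # -> val = 1

Answer: 1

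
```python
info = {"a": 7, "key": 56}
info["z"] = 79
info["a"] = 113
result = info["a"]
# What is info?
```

Trace (tracking info):
info = {'a': 7, 'key': 56}  # -> info = {'a': 7, 'key': 56}
info['z'] = 79  # -> info = {'a': 7, 'key': 56, 'z': 79}
info['a'] = 113  # -> info = {'a': 113, 'key': 56, 'z': 79}
result = info['a']  # -> result = 113

Answer: {'a': 113, 'key': 56, 'z': 79}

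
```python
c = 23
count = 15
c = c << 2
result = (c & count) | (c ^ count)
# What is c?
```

Answer: 92

Derivation:
Trace (tracking c):
c = 23  # -> c = 23
count = 15  # -> count = 15
c = c << 2  # -> c = 92
result = c & count | c ^ count  # -> result = 95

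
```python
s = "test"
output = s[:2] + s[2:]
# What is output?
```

Answer: 'test'

Derivation:
Trace (tracking output):
s = 'test'  # -> s = 'test'
output = s[:2] + s[2:]  # -> output = 'test'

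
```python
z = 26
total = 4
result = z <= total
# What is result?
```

Trace (tracking result):
z = 26  # -> z = 26
total = 4  # -> total = 4
result = z <= total  # -> result = False

Answer: False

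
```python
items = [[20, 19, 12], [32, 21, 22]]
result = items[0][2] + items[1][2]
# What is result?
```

Answer: 34

Derivation:
Trace (tracking result):
items = [[20, 19, 12], [32, 21, 22]]  # -> items = [[20, 19, 12], [32, 21, 22]]
result = items[0][2] + items[1][2]  # -> result = 34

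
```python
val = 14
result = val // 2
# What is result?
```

Answer: 7

Derivation:
Trace (tracking result):
val = 14  # -> val = 14
result = val // 2  # -> result = 7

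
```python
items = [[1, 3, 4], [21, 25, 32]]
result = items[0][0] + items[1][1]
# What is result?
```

Answer: 26

Derivation:
Trace (tracking result):
items = [[1, 3, 4], [21, 25, 32]]  # -> items = [[1, 3, 4], [21, 25, 32]]
result = items[0][0] + items[1][1]  # -> result = 26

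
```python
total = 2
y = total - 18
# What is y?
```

Trace (tracking y):
total = 2  # -> total = 2
y = total - 18  # -> y = -16

Answer: -16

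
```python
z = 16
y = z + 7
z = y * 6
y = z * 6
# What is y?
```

Answer: 828

Derivation:
Trace (tracking y):
z = 16  # -> z = 16
y = z + 7  # -> y = 23
z = y * 6  # -> z = 138
y = z * 6  # -> y = 828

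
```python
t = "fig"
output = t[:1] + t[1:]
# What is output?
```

Trace (tracking output):
t = 'fig'  # -> t = 'fig'
output = t[:1] + t[1:]  # -> output = 'fig'

Answer: 'fig'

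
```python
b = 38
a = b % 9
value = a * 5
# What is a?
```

Trace (tracking a):
b = 38  # -> b = 38
a = b % 9  # -> a = 2
value = a * 5  # -> value = 10

Answer: 2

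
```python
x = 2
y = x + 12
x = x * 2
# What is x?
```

Answer: 4

Derivation:
Trace (tracking x):
x = 2  # -> x = 2
y = x + 12  # -> y = 14
x = x * 2  # -> x = 4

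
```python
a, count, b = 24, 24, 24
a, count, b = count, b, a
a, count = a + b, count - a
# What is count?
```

Answer: 0

Derivation:
Trace (tracking count):
a, count, b = (24, 24, 24)  # -> a = 24, count = 24, b = 24
a, count, b = (count, b, a)  # -> a = 24, count = 24, b = 24
a, count = (a + b, count - a)  # -> a = 48, count = 0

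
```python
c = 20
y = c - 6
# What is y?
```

Trace (tracking y):
c = 20  # -> c = 20
y = c - 6  # -> y = 14

Answer: 14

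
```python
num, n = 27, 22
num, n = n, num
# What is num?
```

Trace (tracking num):
num, n = (27, 22)  # -> num = 27, n = 22
num, n = (n, num)  # -> num = 22, n = 27

Answer: 22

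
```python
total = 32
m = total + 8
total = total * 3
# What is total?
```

Answer: 96

Derivation:
Trace (tracking total):
total = 32  # -> total = 32
m = total + 8  # -> m = 40
total = total * 3  # -> total = 96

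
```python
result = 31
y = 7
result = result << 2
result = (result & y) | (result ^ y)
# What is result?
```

Trace (tracking result):
result = 31  # -> result = 31
y = 7  # -> y = 7
result = result << 2  # -> result = 124
result = result & y | result ^ y  # -> result = 127

Answer: 127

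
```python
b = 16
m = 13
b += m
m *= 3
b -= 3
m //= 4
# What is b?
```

Answer: 26

Derivation:
Trace (tracking b):
b = 16  # -> b = 16
m = 13  # -> m = 13
b += m  # -> b = 29
m *= 3  # -> m = 39
b -= 3  # -> b = 26
m //= 4  # -> m = 9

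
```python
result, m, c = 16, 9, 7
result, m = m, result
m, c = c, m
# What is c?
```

Answer: 16

Derivation:
Trace (tracking c):
result, m, c = (16, 9, 7)  # -> result = 16, m = 9, c = 7
result, m = (m, result)  # -> result = 9, m = 16
m, c = (c, m)  # -> m = 7, c = 16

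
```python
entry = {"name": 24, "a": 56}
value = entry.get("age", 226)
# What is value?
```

Answer: 226

Derivation:
Trace (tracking value):
entry = {'name': 24, 'a': 56}  # -> entry = {'name': 24, 'a': 56}
value = entry.get('age', 226)  # -> value = 226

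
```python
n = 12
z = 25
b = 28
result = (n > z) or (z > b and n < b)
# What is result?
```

Trace (tracking result):
n = 12  # -> n = 12
z = 25  # -> z = 25
b = 28  # -> b = 28
result = n > z or (z > b and n < b)  # -> result = False

Answer: False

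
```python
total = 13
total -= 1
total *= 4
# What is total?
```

Trace (tracking total):
total = 13  # -> total = 13
total -= 1  # -> total = 12
total *= 4  # -> total = 48

Answer: 48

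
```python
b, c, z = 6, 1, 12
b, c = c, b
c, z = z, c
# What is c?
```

Trace (tracking c):
b, c, z = (6, 1, 12)  # -> b = 6, c = 1, z = 12
b, c = (c, b)  # -> b = 1, c = 6
c, z = (z, c)  # -> c = 12, z = 6

Answer: 12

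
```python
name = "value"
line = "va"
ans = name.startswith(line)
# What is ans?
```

Answer: True

Derivation:
Trace (tracking ans):
name = 'value'  # -> name = 'value'
line = 'va'  # -> line = 'va'
ans = name.startswith(line)  # -> ans = True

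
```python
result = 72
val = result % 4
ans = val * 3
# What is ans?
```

Trace (tracking ans):
result = 72  # -> result = 72
val = result % 4  # -> val = 0
ans = val * 3  # -> ans = 0

Answer: 0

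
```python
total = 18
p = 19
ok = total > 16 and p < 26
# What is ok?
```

Answer: True

Derivation:
Trace (tracking ok):
total = 18  # -> total = 18
p = 19  # -> p = 19
ok = total > 16 and p < 26  # -> ok = True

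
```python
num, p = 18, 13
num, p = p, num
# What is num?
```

Trace (tracking num):
num, p = (18, 13)  # -> num = 18, p = 13
num, p = (p, num)  # -> num = 13, p = 18

Answer: 13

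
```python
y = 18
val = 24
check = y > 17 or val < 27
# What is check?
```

Answer: True

Derivation:
Trace (tracking check):
y = 18  # -> y = 18
val = 24  # -> val = 24
check = y > 17 or val < 27  # -> check = True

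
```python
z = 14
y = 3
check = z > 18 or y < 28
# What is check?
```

Trace (tracking check):
z = 14  # -> z = 14
y = 3  # -> y = 3
check = z > 18 or y < 28  # -> check = True

Answer: True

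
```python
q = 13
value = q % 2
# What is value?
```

Trace (tracking value):
q = 13  # -> q = 13
value = q % 2  # -> value = 1

Answer: 1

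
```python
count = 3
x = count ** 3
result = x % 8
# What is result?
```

Trace (tracking result):
count = 3  # -> count = 3
x = count ** 3  # -> x = 27
result = x % 8  # -> result = 3

Answer: 3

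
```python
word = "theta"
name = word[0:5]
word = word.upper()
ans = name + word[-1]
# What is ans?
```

Answer: 'thetaA'

Derivation:
Trace (tracking ans):
word = 'theta'  # -> word = 'theta'
name = word[0:5]  # -> name = 'theta'
word = word.upper()  # -> word = 'THETA'
ans = name + word[-1]  # -> ans = 'thetaA'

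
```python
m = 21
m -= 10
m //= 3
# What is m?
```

Trace (tracking m):
m = 21  # -> m = 21
m -= 10  # -> m = 11
m //= 3  # -> m = 3

Answer: 3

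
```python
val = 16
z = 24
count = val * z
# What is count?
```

Trace (tracking count):
val = 16  # -> val = 16
z = 24  # -> z = 24
count = val * z  # -> count = 384

Answer: 384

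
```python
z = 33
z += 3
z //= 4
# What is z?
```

Answer: 9

Derivation:
Trace (tracking z):
z = 33  # -> z = 33
z += 3  # -> z = 36
z //= 4  # -> z = 9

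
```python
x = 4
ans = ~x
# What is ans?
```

Trace (tracking ans):
x = 4  # -> x = 4
ans = ~x  # -> ans = -5

Answer: -5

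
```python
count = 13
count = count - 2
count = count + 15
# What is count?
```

Trace (tracking count):
count = 13  # -> count = 13
count = count - 2  # -> count = 11
count = count + 15  # -> count = 26

Answer: 26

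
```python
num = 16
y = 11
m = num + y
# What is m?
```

Trace (tracking m):
num = 16  # -> num = 16
y = 11  # -> y = 11
m = num + y  # -> m = 27

Answer: 27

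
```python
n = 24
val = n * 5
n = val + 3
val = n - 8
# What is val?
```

Trace (tracking val):
n = 24  # -> n = 24
val = n * 5  # -> val = 120
n = val + 3  # -> n = 123
val = n - 8  # -> val = 115

Answer: 115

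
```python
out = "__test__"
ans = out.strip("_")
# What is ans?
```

Trace (tracking ans):
out = '__test__'  # -> out = '__test__'
ans = out.strip('_')  # -> ans = 'test'

Answer: 'test'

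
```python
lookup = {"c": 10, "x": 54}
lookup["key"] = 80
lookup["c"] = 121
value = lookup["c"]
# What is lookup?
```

Answer: {'c': 121, 'x': 54, 'key': 80}

Derivation:
Trace (tracking lookup):
lookup = {'c': 10, 'x': 54}  # -> lookup = {'c': 10, 'x': 54}
lookup['key'] = 80  # -> lookup = {'c': 10, 'x': 54, 'key': 80}
lookup['c'] = 121  # -> lookup = {'c': 121, 'x': 54, 'key': 80}
value = lookup['c']  # -> value = 121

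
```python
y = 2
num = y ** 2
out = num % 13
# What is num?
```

Answer: 4

Derivation:
Trace (tracking num):
y = 2  # -> y = 2
num = y ** 2  # -> num = 4
out = num % 13  # -> out = 4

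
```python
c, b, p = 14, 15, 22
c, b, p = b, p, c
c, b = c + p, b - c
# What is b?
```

Answer: 7

Derivation:
Trace (tracking b):
c, b, p = (14, 15, 22)  # -> c = 14, b = 15, p = 22
c, b, p = (b, p, c)  # -> c = 15, b = 22, p = 14
c, b = (c + p, b - c)  # -> c = 29, b = 7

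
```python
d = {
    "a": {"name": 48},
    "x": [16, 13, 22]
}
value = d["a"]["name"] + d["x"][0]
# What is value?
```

Answer: 64

Derivation:
Trace (tracking value):
d = {'a': {'name': 48}, 'x': [16, 13, 22]}  # -> d = {'a': {'name': 48}, 'x': [16, 13, 22]}
value = d['a']['name'] + d['x'][0]  # -> value = 64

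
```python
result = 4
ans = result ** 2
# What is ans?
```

Answer: 16

Derivation:
Trace (tracking ans):
result = 4  # -> result = 4
ans = result ** 2  # -> ans = 16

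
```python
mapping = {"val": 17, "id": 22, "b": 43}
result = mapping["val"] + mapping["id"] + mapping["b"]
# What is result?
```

Answer: 82

Derivation:
Trace (tracking result):
mapping = {'val': 17, 'id': 22, 'b': 43}  # -> mapping = {'val': 17, 'id': 22, 'b': 43}
result = mapping['val'] + mapping['id'] + mapping['b']  # -> result = 82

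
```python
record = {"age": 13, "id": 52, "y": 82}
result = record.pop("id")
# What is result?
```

Trace (tracking result):
record = {'age': 13, 'id': 52, 'y': 82}  # -> record = {'age': 13, 'id': 52, 'y': 82}
result = record.pop('id')  # -> result = 52

Answer: 52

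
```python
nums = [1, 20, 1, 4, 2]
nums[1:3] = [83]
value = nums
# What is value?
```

Trace (tracking value):
nums = [1, 20, 1, 4, 2]  # -> nums = [1, 20, 1, 4, 2]
nums[1:3] = [83]  # -> nums = [1, 83, 4, 2]
value = nums  # -> value = [1, 83, 4, 2]

Answer: [1, 83, 4, 2]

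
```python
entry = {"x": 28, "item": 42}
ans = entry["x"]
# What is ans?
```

Answer: 28

Derivation:
Trace (tracking ans):
entry = {'x': 28, 'item': 42}  # -> entry = {'x': 28, 'item': 42}
ans = entry['x']  # -> ans = 28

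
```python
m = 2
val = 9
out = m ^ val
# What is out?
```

Trace (tracking out):
m = 2  # -> m = 2
val = 9  # -> val = 9
out = m ^ val  # -> out = 11

Answer: 11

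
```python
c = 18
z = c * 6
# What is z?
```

Trace (tracking z):
c = 18  # -> c = 18
z = c * 6  # -> z = 108

Answer: 108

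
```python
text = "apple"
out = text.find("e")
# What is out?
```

Answer: 4

Derivation:
Trace (tracking out):
text = 'apple'  # -> text = 'apple'
out = text.find('e')  # -> out = 4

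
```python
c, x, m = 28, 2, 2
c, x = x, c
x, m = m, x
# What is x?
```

Trace (tracking x):
c, x, m = (28, 2, 2)  # -> c = 28, x = 2, m = 2
c, x = (x, c)  # -> c = 2, x = 28
x, m = (m, x)  # -> x = 2, m = 28

Answer: 2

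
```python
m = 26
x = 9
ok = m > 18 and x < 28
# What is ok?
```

Answer: True

Derivation:
Trace (tracking ok):
m = 26  # -> m = 26
x = 9  # -> x = 9
ok = m > 18 and x < 28  # -> ok = True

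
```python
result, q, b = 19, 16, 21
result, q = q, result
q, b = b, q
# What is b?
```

Answer: 19

Derivation:
Trace (tracking b):
result, q, b = (19, 16, 21)  # -> result = 19, q = 16, b = 21
result, q = (q, result)  # -> result = 16, q = 19
q, b = (b, q)  # -> q = 21, b = 19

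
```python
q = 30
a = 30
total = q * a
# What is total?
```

Trace (tracking total):
q = 30  # -> q = 30
a = 30  # -> a = 30
total = q * a  # -> total = 900

Answer: 900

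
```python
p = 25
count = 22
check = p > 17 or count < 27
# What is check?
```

Answer: True

Derivation:
Trace (tracking check):
p = 25  # -> p = 25
count = 22  # -> count = 22
check = p > 17 or count < 27  # -> check = True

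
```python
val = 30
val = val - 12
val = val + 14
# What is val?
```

Trace (tracking val):
val = 30  # -> val = 30
val = val - 12  # -> val = 18
val = val + 14  # -> val = 32

Answer: 32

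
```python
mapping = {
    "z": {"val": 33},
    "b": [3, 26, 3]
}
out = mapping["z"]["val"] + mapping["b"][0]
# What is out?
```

Answer: 36

Derivation:
Trace (tracking out):
mapping = {'z': {'val': 33}, 'b': [3, 26, 3]}  # -> mapping = {'z': {'val': 33}, 'b': [3, 26, 3]}
out = mapping['z']['val'] + mapping['b'][0]  # -> out = 36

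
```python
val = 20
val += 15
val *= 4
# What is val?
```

Answer: 140

Derivation:
Trace (tracking val):
val = 20  # -> val = 20
val += 15  # -> val = 35
val *= 4  # -> val = 140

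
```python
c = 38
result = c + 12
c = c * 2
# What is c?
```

Trace (tracking c):
c = 38  # -> c = 38
result = c + 12  # -> result = 50
c = c * 2  # -> c = 76

Answer: 76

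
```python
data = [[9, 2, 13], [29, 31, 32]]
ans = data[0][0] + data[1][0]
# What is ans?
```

Answer: 38

Derivation:
Trace (tracking ans):
data = [[9, 2, 13], [29, 31, 32]]  # -> data = [[9, 2, 13], [29, 31, 32]]
ans = data[0][0] + data[1][0]  # -> ans = 38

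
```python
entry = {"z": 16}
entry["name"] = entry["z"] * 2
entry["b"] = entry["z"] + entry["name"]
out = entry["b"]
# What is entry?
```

Trace (tracking entry):
entry = {'z': 16}  # -> entry = {'z': 16}
entry['name'] = entry['z'] * 2  # -> entry = {'z': 16, 'name': 32}
entry['b'] = entry['z'] + entry['name']  # -> entry = {'z': 16, 'name': 32, 'b': 48}
out = entry['b']  # -> out = 48

Answer: {'z': 16, 'name': 32, 'b': 48}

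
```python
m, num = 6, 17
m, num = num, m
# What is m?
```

Trace (tracking m):
m, num = (6, 17)  # -> m = 6, num = 17
m, num = (num, m)  # -> m = 17, num = 6

Answer: 17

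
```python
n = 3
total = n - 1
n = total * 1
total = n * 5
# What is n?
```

Answer: 2

Derivation:
Trace (tracking n):
n = 3  # -> n = 3
total = n - 1  # -> total = 2
n = total * 1  # -> n = 2
total = n * 5  # -> total = 10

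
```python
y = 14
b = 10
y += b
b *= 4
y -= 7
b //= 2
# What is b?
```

Answer: 20

Derivation:
Trace (tracking b):
y = 14  # -> y = 14
b = 10  # -> b = 10
y += b  # -> y = 24
b *= 4  # -> b = 40
y -= 7  # -> y = 17
b //= 2  # -> b = 20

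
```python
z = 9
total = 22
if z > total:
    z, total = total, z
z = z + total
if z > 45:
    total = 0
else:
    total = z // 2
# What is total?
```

Trace (tracking total):
z = 9  # -> z = 9
total = 22  # -> total = 22
if z > total:  # condition is False
z = z + total  # -> z = 31
if z > 45:  # condition is False
else:
    total = z // 2  # -> total = 15

Answer: 15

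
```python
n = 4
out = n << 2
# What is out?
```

Trace (tracking out):
n = 4  # -> n = 4
out = n << 2  # -> out = 16

Answer: 16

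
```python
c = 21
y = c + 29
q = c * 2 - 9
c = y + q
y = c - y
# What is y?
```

Answer: 33

Derivation:
Trace (tracking y):
c = 21  # -> c = 21
y = c + 29  # -> y = 50
q = c * 2 - 9  # -> q = 33
c = y + q  # -> c = 83
y = c - y  # -> y = 33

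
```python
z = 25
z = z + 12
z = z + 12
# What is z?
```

Trace (tracking z):
z = 25  # -> z = 25
z = z + 12  # -> z = 37
z = z + 12  # -> z = 49

Answer: 49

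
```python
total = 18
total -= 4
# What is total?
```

Trace (tracking total):
total = 18  # -> total = 18
total -= 4  # -> total = 14

Answer: 14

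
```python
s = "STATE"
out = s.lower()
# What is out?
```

Answer: 'state'

Derivation:
Trace (tracking out):
s = 'STATE'  # -> s = 'STATE'
out = s.lower()  # -> out = 'state'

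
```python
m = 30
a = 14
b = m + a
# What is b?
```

Trace (tracking b):
m = 30  # -> m = 30
a = 14  # -> a = 14
b = m + a  # -> b = 44

Answer: 44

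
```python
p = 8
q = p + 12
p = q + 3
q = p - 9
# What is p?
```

Trace (tracking p):
p = 8  # -> p = 8
q = p + 12  # -> q = 20
p = q + 3  # -> p = 23
q = p - 9  # -> q = 14

Answer: 23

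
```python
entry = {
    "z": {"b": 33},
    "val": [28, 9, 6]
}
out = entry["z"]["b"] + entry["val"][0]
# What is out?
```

Trace (tracking out):
entry = {'z': {'b': 33}, 'val': [28, 9, 6]}  # -> entry = {'z': {'b': 33}, 'val': [28, 9, 6]}
out = entry['z']['b'] + entry['val'][0]  # -> out = 61

Answer: 61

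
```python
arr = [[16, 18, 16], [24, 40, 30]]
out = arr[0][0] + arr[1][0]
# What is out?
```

Trace (tracking out):
arr = [[16, 18, 16], [24, 40, 30]]  # -> arr = [[16, 18, 16], [24, 40, 30]]
out = arr[0][0] + arr[1][0]  # -> out = 40

Answer: 40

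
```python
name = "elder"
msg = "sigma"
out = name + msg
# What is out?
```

Trace (tracking out):
name = 'elder'  # -> name = 'elder'
msg = 'sigma'  # -> msg = 'sigma'
out = name + msg  # -> out = 'eldersigma'

Answer: 'eldersigma'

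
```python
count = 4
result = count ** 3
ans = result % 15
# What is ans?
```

Trace (tracking ans):
count = 4  # -> count = 4
result = count ** 3  # -> result = 64
ans = result % 15  # -> ans = 4

Answer: 4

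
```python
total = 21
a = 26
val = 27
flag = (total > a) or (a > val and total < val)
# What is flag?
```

Trace (tracking flag):
total = 21  # -> total = 21
a = 26  # -> a = 26
val = 27  # -> val = 27
flag = total > a or (a > val and total < val)  # -> flag = False

Answer: False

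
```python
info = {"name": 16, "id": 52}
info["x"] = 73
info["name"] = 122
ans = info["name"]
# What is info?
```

Trace (tracking info):
info = {'name': 16, 'id': 52}  # -> info = {'name': 16, 'id': 52}
info['x'] = 73  # -> info = {'name': 16, 'id': 52, 'x': 73}
info['name'] = 122  # -> info = {'name': 122, 'id': 52, 'x': 73}
ans = info['name']  # -> ans = 122

Answer: {'name': 122, 'id': 52, 'x': 73}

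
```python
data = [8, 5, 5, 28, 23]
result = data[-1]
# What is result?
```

Answer: 23

Derivation:
Trace (tracking result):
data = [8, 5, 5, 28, 23]  # -> data = [8, 5, 5, 28, 23]
result = data[-1]  # -> result = 23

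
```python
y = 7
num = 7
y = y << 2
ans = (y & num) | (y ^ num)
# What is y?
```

Trace (tracking y):
y = 7  # -> y = 7
num = 7  # -> num = 7
y = y << 2  # -> y = 28
ans = y & num | y ^ num  # -> ans = 31

Answer: 28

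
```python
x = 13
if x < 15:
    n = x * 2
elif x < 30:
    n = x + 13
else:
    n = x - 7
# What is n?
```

Answer: 26

Derivation:
Trace (tracking n):
x = 13  # -> x = 13
if x < 15:  # condition is True
    n = x * 2  # -> n = 26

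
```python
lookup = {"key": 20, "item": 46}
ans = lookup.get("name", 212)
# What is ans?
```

Answer: 212

Derivation:
Trace (tracking ans):
lookup = {'key': 20, 'item': 46}  # -> lookup = {'key': 20, 'item': 46}
ans = lookup.get('name', 212)  # -> ans = 212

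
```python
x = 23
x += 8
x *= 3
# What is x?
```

Trace (tracking x):
x = 23  # -> x = 23
x += 8  # -> x = 31
x *= 3  # -> x = 93

Answer: 93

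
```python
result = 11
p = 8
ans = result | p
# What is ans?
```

Trace (tracking ans):
result = 11  # -> result = 11
p = 8  # -> p = 8
ans = result | p  # -> ans = 11

Answer: 11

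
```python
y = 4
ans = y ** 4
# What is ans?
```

Answer: 256

Derivation:
Trace (tracking ans):
y = 4  # -> y = 4
ans = y ** 4  # -> ans = 256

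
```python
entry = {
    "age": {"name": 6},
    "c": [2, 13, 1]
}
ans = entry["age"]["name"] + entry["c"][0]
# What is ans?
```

Trace (tracking ans):
entry = {'age': {'name': 6}, 'c': [2, 13, 1]}  # -> entry = {'age': {'name': 6}, 'c': [2, 13, 1]}
ans = entry['age']['name'] + entry['c'][0]  # -> ans = 8

Answer: 8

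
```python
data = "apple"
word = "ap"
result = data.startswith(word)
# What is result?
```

Answer: True

Derivation:
Trace (tracking result):
data = 'apple'  # -> data = 'apple'
word = 'ap'  # -> word = 'ap'
result = data.startswith(word)  # -> result = True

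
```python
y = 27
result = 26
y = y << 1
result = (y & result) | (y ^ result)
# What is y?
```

Trace (tracking y):
y = 27  # -> y = 27
result = 26  # -> result = 26
y = y << 1  # -> y = 54
result = y & result | y ^ result  # -> result = 62

Answer: 54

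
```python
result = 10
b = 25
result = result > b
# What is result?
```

Trace (tracking result):
result = 10  # -> result = 10
b = 25  # -> b = 25
result = result > b  # -> result = False

Answer: False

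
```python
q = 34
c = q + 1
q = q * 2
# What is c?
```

Answer: 35

Derivation:
Trace (tracking c):
q = 34  # -> q = 34
c = q + 1  # -> c = 35
q = q * 2  # -> q = 68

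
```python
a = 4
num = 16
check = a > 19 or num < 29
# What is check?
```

Answer: True

Derivation:
Trace (tracking check):
a = 4  # -> a = 4
num = 16  # -> num = 16
check = a > 19 or num < 29  # -> check = True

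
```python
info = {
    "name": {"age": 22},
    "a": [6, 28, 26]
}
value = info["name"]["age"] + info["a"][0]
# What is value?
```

Trace (tracking value):
info = {'name': {'age': 22}, 'a': [6, 28, 26]}  # -> info = {'name': {'age': 22}, 'a': [6, 28, 26]}
value = info['name']['age'] + info['a'][0]  # -> value = 28

Answer: 28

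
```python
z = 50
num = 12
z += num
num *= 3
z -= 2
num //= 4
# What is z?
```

Answer: 60

Derivation:
Trace (tracking z):
z = 50  # -> z = 50
num = 12  # -> num = 12
z += num  # -> z = 62
num *= 3  # -> num = 36
z -= 2  # -> z = 60
num //= 4  # -> num = 9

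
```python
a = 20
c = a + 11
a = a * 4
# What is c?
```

Trace (tracking c):
a = 20  # -> a = 20
c = a + 11  # -> c = 31
a = a * 4  # -> a = 80

Answer: 31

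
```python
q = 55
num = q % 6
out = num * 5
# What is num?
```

Answer: 1

Derivation:
Trace (tracking num):
q = 55  # -> q = 55
num = q % 6  # -> num = 1
out = num * 5  # -> out = 5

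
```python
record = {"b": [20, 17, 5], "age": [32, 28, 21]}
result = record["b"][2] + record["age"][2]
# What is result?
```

Answer: 26

Derivation:
Trace (tracking result):
record = {'b': [20, 17, 5], 'age': [32, 28, 21]}  # -> record = {'b': [20, 17, 5], 'age': [32, 28, 21]}
result = record['b'][2] + record['age'][2]  # -> result = 26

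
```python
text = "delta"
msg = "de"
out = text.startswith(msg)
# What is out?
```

Answer: True

Derivation:
Trace (tracking out):
text = 'delta'  # -> text = 'delta'
msg = 'de'  # -> msg = 'de'
out = text.startswith(msg)  # -> out = True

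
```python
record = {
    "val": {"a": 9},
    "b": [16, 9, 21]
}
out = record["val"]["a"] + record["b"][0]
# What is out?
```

Trace (tracking out):
record = {'val': {'a': 9}, 'b': [16, 9, 21]}  # -> record = {'val': {'a': 9}, 'b': [16, 9, 21]}
out = record['val']['a'] + record['b'][0]  # -> out = 25

Answer: 25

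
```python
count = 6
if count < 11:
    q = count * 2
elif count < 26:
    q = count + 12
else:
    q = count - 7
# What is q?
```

Answer: 12

Derivation:
Trace (tracking q):
count = 6  # -> count = 6
if count < 11:  # condition is True
    q = count * 2  # -> q = 12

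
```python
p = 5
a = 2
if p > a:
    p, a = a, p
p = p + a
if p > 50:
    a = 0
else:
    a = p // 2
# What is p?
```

Answer: 7

Derivation:
Trace (tracking p):
p = 5  # -> p = 5
a = 2  # -> a = 2
if p > a:  # condition is True
    p, a = (a, p)  # -> p = 2, a = 5
p = p + a  # -> p = 7
if p > 50:  # condition is False
else:
    a = p // 2  # -> a = 3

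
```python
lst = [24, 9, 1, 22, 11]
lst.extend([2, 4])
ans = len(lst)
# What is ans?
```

Answer: 7

Derivation:
Trace (tracking ans):
lst = [24, 9, 1, 22, 11]  # -> lst = [24, 9, 1, 22, 11]
lst.extend([2, 4])  # -> lst = [24, 9, 1, 22, 11, 2, 4]
ans = len(lst)  # -> ans = 7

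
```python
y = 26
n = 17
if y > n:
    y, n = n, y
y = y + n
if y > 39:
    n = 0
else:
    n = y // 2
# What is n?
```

Answer: 0

Derivation:
Trace (tracking n):
y = 26  # -> y = 26
n = 17  # -> n = 17
if y > n:  # condition is True
    y, n = (n, y)  # -> y = 17, n = 26
y = y + n  # -> y = 43
if y > 39:  # condition is True
    n = 0  # -> n = 0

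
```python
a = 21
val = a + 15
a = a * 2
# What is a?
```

Answer: 42

Derivation:
Trace (tracking a):
a = 21  # -> a = 21
val = a + 15  # -> val = 36
a = a * 2  # -> a = 42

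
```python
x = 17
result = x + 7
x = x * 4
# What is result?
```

Answer: 24

Derivation:
Trace (tracking result):
x = 17  # -> x = 17
result = x + 7  # -> result = 24
x = x * 4  # -> x = 68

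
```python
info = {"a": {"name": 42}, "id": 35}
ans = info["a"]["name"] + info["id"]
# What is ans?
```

Answer: 77

Derivation:
Trace (tracking ans):
info = {'a': {'name': 42}, 'id': 35}  # -> info = {'a': {'name': 42}, 'id': 35}
ans = info['a']['name'] + info['id']  # -> ans = 77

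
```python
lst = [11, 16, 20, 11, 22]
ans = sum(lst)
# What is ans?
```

Trace (tracking ans):
lst = [11, 16, 20, 11, 22]  # -> lst = [11, 16, 20, 11, 22]
ans = sum(lst)  # -> ans = 80

Answer: 80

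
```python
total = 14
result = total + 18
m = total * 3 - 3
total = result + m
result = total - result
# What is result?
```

Trace (tracking result):
total = 14  # -> total = 14
result = total + 18  # -> result = 32
m = total * 3 - 3  # -> m = 39
total = result + m  # -> total = 71
result = total - result  # -> result = 39

Answer: 39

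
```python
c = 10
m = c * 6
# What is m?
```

Answer: 60

Derivation:
Trace (tracking m):
c = 10  # -> c = 10
m = c * 6  # -> m = 60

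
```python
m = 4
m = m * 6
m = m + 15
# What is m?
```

Trace (tracking m):
m = 4  # -> m = 4
m = m * 6  # -> m = 24
m = m + 15  # -> m = 39

Answer: 39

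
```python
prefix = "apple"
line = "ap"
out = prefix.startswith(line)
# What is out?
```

Answer: True

Derivation:
Trace (tracking out):
prefix = 'apple'  # -> prefix = 'apple'
line = 'ap'  # -> line = 'ap'
out = prefix.startswith(line)  # -> out = True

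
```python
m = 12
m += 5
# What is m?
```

Trace (tracking m):
m = 12  # -> m = 12
m += 5  # -> m = 17

Answer: 17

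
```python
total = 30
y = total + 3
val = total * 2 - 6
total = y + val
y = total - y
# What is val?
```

Answer: 54

Derivation:
Trace (tracking val):
total = 30  # -> total = 30
y = total + 3  # -> y = 33
val = total * 2 - 6  # -> val = 54
total = y + val  # -> total = 87
y = total - y  # -> y = 54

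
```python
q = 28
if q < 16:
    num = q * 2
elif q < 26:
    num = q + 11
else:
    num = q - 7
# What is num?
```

Answer: 21

Derivation:
Trace (tracking num):
q = 28  # -> q = 28
if q < 16:  # condition is False
elif q < 26:  # condition is False
else:
    num = q - 7  # -> num = 21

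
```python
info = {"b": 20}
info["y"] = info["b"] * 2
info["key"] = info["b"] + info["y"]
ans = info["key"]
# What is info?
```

Trace (tracking info):
info = {'b': 20}  # -> info = {'b': 20}
info['y'] = info['b'] * 2  # -> info = {'b': 20, 'y': 40}
info['key'] = info['b'] + info['y']  # -> info = {'b': 20, 'y': 40, 'key': 60}
ans = info['key']  # -> ans = 60

Answer: {'b': 20, 'y': 40, 'key': 60}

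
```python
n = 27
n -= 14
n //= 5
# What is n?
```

Trace (tracking n):
n = 27  # -> n = 27
n -= 14  # -> n = 13
n //= 5  # -> n = 2

Answer: 2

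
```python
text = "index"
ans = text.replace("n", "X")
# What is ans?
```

Answer: 'iXdex'

Derivation:
Trace (tracking ans):
text = 'index'  # -> text = 'index'
ans = text.replace('n', 'X')  # -> ans = 'iXdex'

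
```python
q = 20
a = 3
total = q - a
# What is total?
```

Answer: 17

Derivation:
Trace (tracking total):
q = 20  # -> q = 20
a = 3  # -> a = 3
total = q - a  # -> total = 17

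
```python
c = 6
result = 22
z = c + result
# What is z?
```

Answer: 28

Derivation:
Trace (tracking z):
c = 6  # -> c = 6
result = 22  # -> result = 22
z = c + result  # -> z = 28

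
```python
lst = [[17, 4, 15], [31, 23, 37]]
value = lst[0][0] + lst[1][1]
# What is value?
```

Trace (tracking value):
lst = [[17, 4, 15], [31, 23, 37]]  # -> lst = [[17, 4, 15], [31, 23, 37]]
value = lst[0][0] + lst[1][1]  # -> value = 40

Answer: 40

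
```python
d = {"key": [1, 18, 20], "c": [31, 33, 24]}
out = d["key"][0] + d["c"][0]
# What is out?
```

Answer: 32

Derivation:
Trace (tracking out):
d = {'key': [1, 18, 20], 'c': [31, 33, 24]}  # -> d = {'key': [1, 18, 20], 'c': [31, 33, 24]}
out = d['key'][0] + d['c'][0]  # -> out = 32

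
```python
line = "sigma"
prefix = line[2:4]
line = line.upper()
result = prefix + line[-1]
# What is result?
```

Trace (tracking result):
line = 'sigma'  # -> line = 'sigma'
prefix = line[2:4]  # -> prefix = 'gm'
line = line.upper()  # -> line = 'SIGMA'
result = prefix + line[-1]  # -> result = 'gmA'

Answer: 'gmA'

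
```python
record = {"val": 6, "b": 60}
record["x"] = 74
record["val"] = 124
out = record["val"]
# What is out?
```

Trace (tracking out):
record = {'val': 6, 'b': 60}  # -> record = {'val': 6, 'b': 60}
record['x'] = 74  # -> record = {'val': 6, 'b': 60, 'x': 74}
record['val'] = 124  # -> record = {'val': 124, 'b': 60, 'x': 74}
out = record['val']  # -> out = 124

Answer: 124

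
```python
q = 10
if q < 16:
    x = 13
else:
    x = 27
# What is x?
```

Trace (tracking x):
q = 10  # -> q = 10
if q < 16:  # condition is True
    x = 13  # -> x = 13

Answer: 13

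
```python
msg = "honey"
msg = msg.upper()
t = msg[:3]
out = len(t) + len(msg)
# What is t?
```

Answer: 'HON'

Derivation:
Trace (tracking t):
msg = 'honey'  # -> msg = 'honey'
msg = msg.upper()  # -> msg = 'HONEY'
t = msg[:3]  # -> t = 'HON'
out = len(t) + len(msg)  # -> out = 8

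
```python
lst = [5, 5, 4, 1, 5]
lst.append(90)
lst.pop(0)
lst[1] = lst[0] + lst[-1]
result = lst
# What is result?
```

Answer: [5, 95, 1, 5, 90]

Derivation:
Trace (tracking result):
lst = [5, 5, 4, 1, 5]  # -> lst = [5, 5, 4, 1, 5]
lst.append(90)  # -> lst = [5, 5, 4, 1, 5, 90]
lst.pop(0)  # -> lst = [5, 4, 1, 5, 90]
lst[1] = lst[0] + lst[-1]  # -> lst = [5, 95, 1, 5, 90]
result = lst  # -> result = [5, 95, 1, 5, 90]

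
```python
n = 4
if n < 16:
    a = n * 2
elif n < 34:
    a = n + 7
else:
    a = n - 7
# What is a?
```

Answer: 8

Derivation:
Trace (tracking a):
n = 4  # -> n = 4
if n < 16:  # condition is True
    a = n * 2  # -> a = 8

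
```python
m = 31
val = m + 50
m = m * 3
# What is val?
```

Answer: 81

Derivation:
Trace (tracking val):
m = 31  # -> m = 31
val = m + 50  # -> val = 81
m = m * 3  # -> m = 93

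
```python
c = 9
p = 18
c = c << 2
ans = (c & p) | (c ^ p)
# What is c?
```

Answer: 36

Derivation:
Trace (tracking c):
c = 9  # -> c = 9
p = 18  # -> p = 18
c = c << 2  # -> c = 36
ans = c & p | c ^ p  # -> ans = 54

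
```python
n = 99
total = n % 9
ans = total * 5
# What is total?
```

Answer: 0

Derivation:
Trace (tracking total):
n = 99  # -> n = 99
total = n % 9  # -> total = 0
ans = total * 5  # -> ans = 0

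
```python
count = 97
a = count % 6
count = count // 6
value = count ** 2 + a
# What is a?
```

Answer: 1

Derivation:
Trace (tracking a):
count = 97  # -> count = 97
a = count % 6  # -> a = 1
count = count // 6  # -> count = 16
value = count ** 2 + a  # -> value = 257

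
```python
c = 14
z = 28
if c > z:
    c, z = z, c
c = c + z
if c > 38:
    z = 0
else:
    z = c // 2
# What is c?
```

Trace (tracking c):
c = 14  # -> c = 14
z = 28  # -> z = 28
if c > z:  # condition is False
c = c + z  # -> c = 42
if c > 38:  # condition is True
    z = 0  # -> z = 0

Answer: 42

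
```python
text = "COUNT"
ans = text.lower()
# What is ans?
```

Answer: 'count'

Derivation:
Trace (tracking ans):
text = 'COUNT'  # -> text = 'COUNT'
ans = text.lower()  # -> ans = 'count'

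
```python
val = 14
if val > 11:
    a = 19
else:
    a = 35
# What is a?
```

Trace (tracking a):
val = 14  # -> val = 14
if val > 11:  # condition is True
    a = 19  # -> a = 19

Answer: 19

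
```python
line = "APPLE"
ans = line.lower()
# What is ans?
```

Trace (tracking ans):
line = 'APPLE'  # -> line = 'APPLE'
ans = line.lower()  # -> ans = 'apple'

Answer: 'apple'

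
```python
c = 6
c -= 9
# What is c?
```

Trace (tracking c):
c = 6  # -> c = 6
c -= 9  # -> c = -3

Answer: -3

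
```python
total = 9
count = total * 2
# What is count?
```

Trace (tracking count):
total = 9  # -> total = 9
count = total * 2  # -> count = 18

Answer: 18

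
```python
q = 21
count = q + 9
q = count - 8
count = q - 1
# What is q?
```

Answer: 22

Derivation:
Trace (tracking q):
q = 21  # -> q = 21
count = q + 9  # -> count = 30
q = count - 8  # -> q = 22
count = q - 1  # -> count = 21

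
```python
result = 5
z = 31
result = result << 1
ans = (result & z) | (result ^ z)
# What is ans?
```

Trace (tracking ans):
result = 5  # -> result = 5
z = 31  # -> z = 31
result = result << 1  # -> result = 10
ans = result & z | result ^ z  # -> ans = 31

Answer: 31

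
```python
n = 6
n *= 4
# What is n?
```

Trace (tracking n):
n = 6  # -> n = 6
n *= 4  # -> n = 24

Answer: 24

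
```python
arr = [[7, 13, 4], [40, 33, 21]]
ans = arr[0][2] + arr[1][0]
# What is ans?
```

Answer: 44

Derivation:
Trace (tracking ans):
arr = [[7, 13, 4], [40, 33, 21]]  # -> arr = [[7, 13, 4], [40, 33, 21]]
ans = arr[0][2] + arr[1][0]  # -> ans = 44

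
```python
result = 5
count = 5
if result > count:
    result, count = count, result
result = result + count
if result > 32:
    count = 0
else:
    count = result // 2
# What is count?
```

Trace (tracking count):
result = 5  # -> result = 5
count = 5  # -> count = 5
if result > count:  # condition is False
result = result + count  # -> result = 10
if result > 32:  # condition is False
else:
    count = result // 2  # -> count = 5

Answer: 5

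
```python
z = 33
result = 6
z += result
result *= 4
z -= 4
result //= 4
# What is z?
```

Answer: 35

Derivation:
Trace (tracking z):
z = 33  # -> z = 33
result = 6  # -> result = 6
z += result  # -> z = 39
result *= 4  # -> result = 24
z -= 4  # -> z = 35
result //= 4  # -> result = 6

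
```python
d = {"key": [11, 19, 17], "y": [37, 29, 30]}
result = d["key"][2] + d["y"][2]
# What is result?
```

Answer: 47

Derivation:
Trace (tracking result):
d = {'key': [11, 19, 17], 'y': [37, 29, 30]}  # -> d = {'key': [11, 19, 17], 'y': [37, 29, 30]}
result = d['key'][2] + d['y'][2]  # -> result = 47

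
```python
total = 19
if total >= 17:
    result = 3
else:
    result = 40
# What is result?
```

Answer: 3

Derivation:
Trace (tracking result):
total = 19  # -> total = 19
if total >= 17:  # condition is True
    result = 3  # -> result = 3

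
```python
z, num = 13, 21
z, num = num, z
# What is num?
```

Trace (tracking num):
z, num = (13, 21)  # -> z = 13, num = 21
z, num = (num, z)  # -> z = 21, num = 13

Answer: 13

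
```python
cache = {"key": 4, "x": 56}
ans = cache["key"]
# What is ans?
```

Answer: 4

Derivation:
Trace (tracking ans):
cache = {'key': 4, 'x': 56}  # -> cache = {'key': 4, 'x': 56}
ans = cache['key']  # -> ans = 4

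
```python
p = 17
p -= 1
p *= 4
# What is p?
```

Answer: 64

Derivation:
Trace (tracking p):
p = 17  # -> p = 17
p -= 1  # -> p = 16
p *= 4  # -> p = 64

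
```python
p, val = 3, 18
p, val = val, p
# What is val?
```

Answer: 3

Derivation:
Trace (tracking val):
p, val = (3, 18)  # -> p = 3, val = 18
p, val = (val, p)  # -> p = 18, val = 3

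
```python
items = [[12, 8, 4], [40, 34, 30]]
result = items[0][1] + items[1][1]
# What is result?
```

Trace (tracking result):
items = [[12, 8, 4], [40, 34, 30]]  # -> items = [[12, 8, 4], [40, 34, 30]]
result = items[0][1] + items[1][1]  # -> result = 42

Answer: 42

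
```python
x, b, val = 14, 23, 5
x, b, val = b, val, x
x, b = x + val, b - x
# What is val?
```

Trace (tracking val):
x, b, val = (14, 23, 5)  # -> x = 14, b = 23, val = 5
x, b, val = (b, val, x)  # -> x = 23, b = 5, val = 14
x, b = (x + val, b - x)  # -> x = 37, b = -18

Answer: 14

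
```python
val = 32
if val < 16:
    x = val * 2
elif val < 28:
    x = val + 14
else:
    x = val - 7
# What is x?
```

Trace (tracking x):
val = 32  # -> val = 32
if val < 16:  # condition is False
elif val < 28:  # condition is False
else:
    x = val - 7  # -> x = 25

Answer: 25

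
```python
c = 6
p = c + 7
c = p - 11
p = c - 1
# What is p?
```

Trace (tracking p):
c = 6  # -> c = 6
p = c + 7  # -> p = 13
c = p - 11  # -> c = 2
p = c - 1  # -> p = 1

Answer: 1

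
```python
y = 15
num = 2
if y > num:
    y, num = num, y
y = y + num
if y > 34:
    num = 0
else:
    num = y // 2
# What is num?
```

Answer: 8

Derivation:
Trace (tracking num):
y = 15  # -> y = 15
num = 2  # -> num = 2
if y > num:  # condition is True
    y, num = (num, y)  # -> y = 2, num = 15
y = y + num  # -> y = 17
if y > 34:  # condition is False
else:
    num = y // 2  # -> num = 8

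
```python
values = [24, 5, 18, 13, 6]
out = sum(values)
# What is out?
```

Answer: 66

Derivation:
Trace (tracking out):
values = [24, 5, 18, 13, 6]  # -> values = [24, 5, 18, 13, 6]
out = sum(values)  # -> out = 66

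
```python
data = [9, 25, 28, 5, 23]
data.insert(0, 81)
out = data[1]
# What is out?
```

Answer: 9

Derivation:
Trace (tracking out):
data = [9, 25, 28, 5, 23]  # -> data = [9, 25, 28, 5, 23]
data.insert(0, 81)  # -> data = [81, 9, 25, 28, 5, 23]
out = data[1]  # -> out = 9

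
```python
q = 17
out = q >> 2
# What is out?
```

Trace (tracking out):
q = 17  # -> q = 17
out = q >> 2  # -> out = 4

Answer: 4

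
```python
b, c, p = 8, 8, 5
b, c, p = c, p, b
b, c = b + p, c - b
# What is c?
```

Trace (tracking c):
b, c, p = (8, 8, 5)  # -> b = 8, c = 8, p = 5
b, c, p = (c, p, b)  # -> b = 8, c = 5, p = 8
b, c = (b + p, c - b)  # -> b = 16, c = -3

Answer: -3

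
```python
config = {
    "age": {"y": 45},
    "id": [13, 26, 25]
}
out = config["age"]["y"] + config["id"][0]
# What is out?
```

Trace (tracking out):
config = {'age': {'y': 45}, 'id': [13, 26, 25]}  # -> config = {'age': {'y': 45}, 'id': [13, 26, 25]}
out = config['age']['y'] + config['id'][0]  # -> out = 58

Answer: 58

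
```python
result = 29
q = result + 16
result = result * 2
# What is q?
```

Answer: 45

Derivation:
Trace (tracking q):
result = 29  # -> result = 29
q = result + 16  # -> q = 45
result = result * 2  # -> result = 58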